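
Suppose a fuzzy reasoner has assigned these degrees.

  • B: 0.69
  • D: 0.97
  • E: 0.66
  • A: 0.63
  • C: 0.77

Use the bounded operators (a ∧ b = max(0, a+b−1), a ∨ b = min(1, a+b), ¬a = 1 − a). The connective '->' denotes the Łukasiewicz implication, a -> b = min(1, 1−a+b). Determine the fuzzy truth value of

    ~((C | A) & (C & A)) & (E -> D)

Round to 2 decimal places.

0.60

C | A = min(1, a+b) on (0.77, 0.63) = 1.00
C & A = max(0, a+b−1) on (0.77, 0.63) = 0.40
(C | A) & (C & A) = max(0, a+b−1) on (1.00, 0.40) = 0.40
~((C | A) & (C & A)) = 1 − 0.40 = 0.60
E -> D  [Łukasiewicz: min(1, 1−a+b)] with a=0.66, b=0.97 → 1.00
~((C | A) & (C & A)) & (E -> D) = max(0, a+b−1) on (0.60, 1.00) = 0.60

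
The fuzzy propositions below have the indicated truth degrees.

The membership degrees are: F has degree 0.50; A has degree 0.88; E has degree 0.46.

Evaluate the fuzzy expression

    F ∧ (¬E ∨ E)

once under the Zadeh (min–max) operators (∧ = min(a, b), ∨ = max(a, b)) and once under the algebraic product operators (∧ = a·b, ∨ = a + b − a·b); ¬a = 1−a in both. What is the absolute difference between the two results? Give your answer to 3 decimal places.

Under Zadeh (min–max):
  ¬E = 1 − 0.46 = 0.54
  ¬E ∨ E = max(a, b) on (0.54, 0.46) = 0.54
  F ∧ (¬E ∨ E) = min(a, b) on (0.50, 0.54) = 0.50
  → value = 0.5000
Under algebraic product:
  ¬E = 1 − 0.4600 = 0.5400
  ¬E ∨ E = a + b − a·b on (0.5400, 0.4600) = 0.7516
  F ∧ (¬E ∨ E) = a·b on (0.5000, 0.7516) = 0.3758
  → value = 0.3758
|0.5000 − 0.3758| = 0.124

0.124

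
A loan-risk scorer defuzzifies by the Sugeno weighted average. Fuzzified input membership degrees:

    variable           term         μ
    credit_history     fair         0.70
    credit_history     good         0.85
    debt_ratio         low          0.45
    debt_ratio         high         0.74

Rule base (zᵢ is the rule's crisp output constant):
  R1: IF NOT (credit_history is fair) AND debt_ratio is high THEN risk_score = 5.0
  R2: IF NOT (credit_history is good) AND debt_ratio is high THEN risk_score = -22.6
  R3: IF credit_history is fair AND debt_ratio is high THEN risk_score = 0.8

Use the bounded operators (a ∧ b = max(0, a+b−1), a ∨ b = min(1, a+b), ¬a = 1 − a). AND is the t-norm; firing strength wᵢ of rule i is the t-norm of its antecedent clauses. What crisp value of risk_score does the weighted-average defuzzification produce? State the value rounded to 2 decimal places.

1.15

R1 (z=5.0): ¬fair=1−0.70=0.30, high=0.74; AND[max(0, a+b−1)] → w = 0.04
R2 (z=-22.6): ¬good=1−0.85=0.15, high=0.74; AND[max(0, a+b−1)] → w = 0.00
R3 (z=0.8): fair=0.70, high=0.74; AND[max(0, a+b−1)] → w = 0.44
Weighted average = (0.04·5.0 + 0.00·-22.6 + 0.44·0.8) / (0.04 + 0.00 + 0.44)
  = 0.5520 / 0.4800 = 1.15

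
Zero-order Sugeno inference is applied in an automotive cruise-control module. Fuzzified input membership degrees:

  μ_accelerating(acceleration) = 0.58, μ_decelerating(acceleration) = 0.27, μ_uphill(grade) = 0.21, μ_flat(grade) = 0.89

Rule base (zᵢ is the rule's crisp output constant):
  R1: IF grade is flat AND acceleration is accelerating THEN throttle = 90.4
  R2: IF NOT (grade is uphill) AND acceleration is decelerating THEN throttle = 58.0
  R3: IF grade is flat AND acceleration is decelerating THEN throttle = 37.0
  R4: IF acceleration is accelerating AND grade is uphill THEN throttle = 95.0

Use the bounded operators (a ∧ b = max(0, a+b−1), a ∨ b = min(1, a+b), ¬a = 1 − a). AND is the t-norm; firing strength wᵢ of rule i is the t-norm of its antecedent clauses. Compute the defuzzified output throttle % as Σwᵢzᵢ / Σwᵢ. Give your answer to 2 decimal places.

75.20

R1 (z=90.4): flat=0.89, accelerating=0.58; AND[max(0, a+b−1)] → w = 0.47
R2 (z=58.0): ¬uphill=1−0.21=0.79, decelerating=0.27; AND[max(0, a+b−1)] → w = 0.06
R3 (z=37.0): flat=0.89, decelerating=0.27; AND[max(0, a+b−1)] → w = 0.16
R4 (z=95.0): accelerating=0.58, uphill=0.21; AND[max(0, a+b−1)] → w = 0.00
Weighted average = (0.47·90.4 + 0.06·58.0 + 0.16·37.0 + 0.00·95.0) / (0.47 + 0.06 + 0.16 + 0.00)
  = 51.8880 / 0.6900 = 75.20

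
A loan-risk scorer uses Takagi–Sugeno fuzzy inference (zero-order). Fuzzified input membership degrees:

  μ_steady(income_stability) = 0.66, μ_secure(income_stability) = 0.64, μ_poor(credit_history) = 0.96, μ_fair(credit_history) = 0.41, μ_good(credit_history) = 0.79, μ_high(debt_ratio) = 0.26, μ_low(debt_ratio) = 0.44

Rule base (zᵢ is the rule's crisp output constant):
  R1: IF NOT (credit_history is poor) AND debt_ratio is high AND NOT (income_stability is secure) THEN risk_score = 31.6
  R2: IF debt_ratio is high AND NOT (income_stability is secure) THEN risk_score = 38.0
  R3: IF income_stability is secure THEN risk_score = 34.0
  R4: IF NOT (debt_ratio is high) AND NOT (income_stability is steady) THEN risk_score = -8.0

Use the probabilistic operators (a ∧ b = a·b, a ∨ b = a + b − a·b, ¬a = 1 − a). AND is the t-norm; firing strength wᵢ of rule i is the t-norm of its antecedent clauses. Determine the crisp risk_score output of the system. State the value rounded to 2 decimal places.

R1 (z=31.6): ¬poor=1−0.96=0.04, high=0.26, ¬secure=1−0.64=0.36; AND[a·b] → w = 0.0037
R2 (z=38.0): high=0.26, ¬secure=1−0.64=0.36; AND[a·b] → w = 0.0936
R3 (z=34.0): secure=0.64 → w = 0.6400
R4 (z=-8.0): ¬high=1−0.26=0.74, ¬steady=1−0.66=0.34; AND[a·b] → w = 0.2516
Weighted average = (0.0037·31.6 + 0.0936·38.0 + 0.6400·34.0 + 0.2516·-8.0) / (0.0037 + 0.0936 + 0.6400 + 0.2516)
  = 23.4223 / 0.9889 = 23.68

23.68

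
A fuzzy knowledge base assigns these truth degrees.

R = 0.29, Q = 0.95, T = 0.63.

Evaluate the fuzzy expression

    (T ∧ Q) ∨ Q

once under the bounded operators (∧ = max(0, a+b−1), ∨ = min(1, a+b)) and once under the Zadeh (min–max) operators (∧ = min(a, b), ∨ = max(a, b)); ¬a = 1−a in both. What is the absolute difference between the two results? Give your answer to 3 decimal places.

0.050

Under bounded:
  T ∧ Q = max(0, a+b−1) on (0.63, 0.95) = 0.58
  (T ∧ Q) ∨ Q = min(1, a+b) on (0.58, 0.95) = 1.00
  → value = 1.0000
Under Zadeh (min–max):
  T ∧ Q = min(a, b) on (0.63, 0.95) = 0.63
  (T ∧ Q) ∨ Q = max(a, b) on (0.63, 0.95) = 0.95
  → value = 0.9500
|1.0000 − 0.9500| = 0.050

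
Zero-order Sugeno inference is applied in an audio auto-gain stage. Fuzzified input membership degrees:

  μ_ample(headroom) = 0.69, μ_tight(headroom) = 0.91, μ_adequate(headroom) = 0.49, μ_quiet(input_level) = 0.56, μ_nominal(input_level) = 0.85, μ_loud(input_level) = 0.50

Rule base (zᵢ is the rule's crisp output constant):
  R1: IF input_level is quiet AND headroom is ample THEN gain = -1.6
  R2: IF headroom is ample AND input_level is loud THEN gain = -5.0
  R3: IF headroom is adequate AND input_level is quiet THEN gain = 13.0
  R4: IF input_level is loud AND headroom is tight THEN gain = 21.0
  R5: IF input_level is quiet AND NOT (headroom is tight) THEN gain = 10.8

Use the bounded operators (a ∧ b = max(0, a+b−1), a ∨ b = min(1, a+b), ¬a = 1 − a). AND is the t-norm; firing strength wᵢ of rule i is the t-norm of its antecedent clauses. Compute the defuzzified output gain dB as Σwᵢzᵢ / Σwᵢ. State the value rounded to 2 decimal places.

R1 (z=-1.6): quiet=0.56, ample=0.69; AND[max(0, a+b−1)] → w = 0.25
R2 (z=-5.0): ample=0.69, loud=0.50; AND[max(0, a+b−1)] → w = 0.19
R3 (z=13.0): adequate=0.49, quiet=0.56; AND[max(0, a+b−1)] → w = 0.05
R4 (z=21.0): loud=0.50, tight=0.91; AND[max(0, a+b−1)] → w = 0.41
R5 (z=10.8): quiet=0.56, ¬tight=1−0.91=0.09; AND[max(0, a+b−1)] → w = 0.00
Weighted average = (0.25·-1.6 + 0.19·-5.0 + 0.05·13.0 + 0.41·21.0 + 0.00·10.8) / (0.25 + 0.19 + 0.05 + 0.41 + 0.00)
  = 7.9100 / 0.9000 = 8.79

8.79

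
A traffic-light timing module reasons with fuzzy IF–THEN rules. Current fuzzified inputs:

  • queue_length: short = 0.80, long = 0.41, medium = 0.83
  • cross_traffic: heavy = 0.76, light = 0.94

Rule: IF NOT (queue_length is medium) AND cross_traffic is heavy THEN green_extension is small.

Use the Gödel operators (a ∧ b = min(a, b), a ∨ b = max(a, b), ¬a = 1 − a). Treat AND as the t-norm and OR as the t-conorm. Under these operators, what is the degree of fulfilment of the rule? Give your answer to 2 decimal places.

firing strength: ¬medium=1−0.83=0.17, heavy=0.76; AND[min(a, b)] → w = 0.17

0.17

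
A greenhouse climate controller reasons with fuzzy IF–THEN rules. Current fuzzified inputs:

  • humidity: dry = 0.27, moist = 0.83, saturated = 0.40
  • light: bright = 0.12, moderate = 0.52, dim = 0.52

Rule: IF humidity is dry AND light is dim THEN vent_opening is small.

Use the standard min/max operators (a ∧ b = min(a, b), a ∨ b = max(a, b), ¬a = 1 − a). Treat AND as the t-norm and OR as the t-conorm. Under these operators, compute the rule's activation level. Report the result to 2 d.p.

firing strength: dry=0.27, dim=0.52; AND[min(a, b)] → w = 0.27

0.27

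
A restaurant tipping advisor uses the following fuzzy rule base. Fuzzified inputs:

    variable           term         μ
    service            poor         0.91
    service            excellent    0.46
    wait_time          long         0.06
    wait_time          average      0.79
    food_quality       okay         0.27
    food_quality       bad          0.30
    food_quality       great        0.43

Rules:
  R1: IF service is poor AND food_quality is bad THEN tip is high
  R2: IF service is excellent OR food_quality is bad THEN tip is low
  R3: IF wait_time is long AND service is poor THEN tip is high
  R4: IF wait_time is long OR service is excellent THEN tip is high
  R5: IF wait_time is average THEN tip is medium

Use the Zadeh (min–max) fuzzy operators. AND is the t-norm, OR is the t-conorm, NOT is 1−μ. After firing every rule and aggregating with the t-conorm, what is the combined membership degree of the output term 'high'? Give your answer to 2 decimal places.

0.46

R1: poor=0.91, bad=0.30; AND[min(a, b)] → w = 0.30
R2: excellent=0.46, bad=0.30; OR[max(a, b)] → w = 0.46
R3: long=0.06, poor=0.91; AND[min(a, b)] → w = 0.06
R4: long=0.06, excellent=0.46; OR[max(a, b)] → w = 0.46
R5: average=0.79 → w = 0.79
Rules with consequent 'high': {R1, R3, R4} → strengths 0.30, 0.06, 0.46
Aggregate via t-conorm [max(a, b)]: 0.46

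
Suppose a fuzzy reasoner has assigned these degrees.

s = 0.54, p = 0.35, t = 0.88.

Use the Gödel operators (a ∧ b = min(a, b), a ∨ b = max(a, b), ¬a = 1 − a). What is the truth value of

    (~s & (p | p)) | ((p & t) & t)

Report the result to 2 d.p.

0.35

~s = 1 − 0.54 = 0.46
p | p = max(a, b) on (0.35, 0.35) = 0.35
~s & (p | p) = min(a, b) on (0.46, 0.35) = 0.35
p & t = min(a, b) on (0.35, 0.88) = 0.35
(p & t) & t = min(a, b) on (0.35, 0.88) = 0.35
(~s & (p | p)) | ((p & t) & t) = max(a, b) on (0.35, 0.35) = 0.35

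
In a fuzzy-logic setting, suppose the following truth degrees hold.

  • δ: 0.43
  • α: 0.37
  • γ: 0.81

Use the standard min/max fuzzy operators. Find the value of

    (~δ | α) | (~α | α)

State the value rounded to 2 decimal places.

~δ = 1 − 0.43 = 0.57
~δ | α = max(a, b) on (0.57, 0.37) = 0.57
~α = 1 − 0.37 = 0.63
~α | α = max(a, b) on (0.63, 0.37) = 0.63
(~δ | α) | (~α | α) = max(a, b) on (0.57, 0.63) = 0.63

0.63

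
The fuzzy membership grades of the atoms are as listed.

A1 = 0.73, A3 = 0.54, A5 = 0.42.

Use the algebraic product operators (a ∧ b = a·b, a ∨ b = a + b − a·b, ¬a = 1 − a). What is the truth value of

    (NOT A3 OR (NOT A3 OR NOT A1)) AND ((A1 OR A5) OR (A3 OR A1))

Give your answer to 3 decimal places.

NOT A3 = 1 − 0.5400 = 0.4600
NOT A3 = 1 − 0.5400 = 0.4600
NOT A1 = 1 − 0.7300 = 0.2700
NOT A3 OR NOT A1 = a + b − a·b on (0.4600, 0.2700) = 0.6058
NOT A3 OR (NOT A3 OR NOT A1) = a + b − a·b on (0.4600, 0.6058) = 0.7871
A1 OR A5 = a + b − a·b on (0.7300, 0.4200) = 0.8434
A3 OR A1 = a + b − a·b on (0.5400, 0.7300) = 0.8758
(A1 OR A5) OR (A3 OR A1) = a + b − a·b on (0.8434, 0.8758) = 0.9806
(NOT A3 OR (NOT A3 OR NOT A1)) AND ((A1 OR A5) OR (A3 OR A1)) = a·b on (0.7871, 0.9806) = 0.7718

0.772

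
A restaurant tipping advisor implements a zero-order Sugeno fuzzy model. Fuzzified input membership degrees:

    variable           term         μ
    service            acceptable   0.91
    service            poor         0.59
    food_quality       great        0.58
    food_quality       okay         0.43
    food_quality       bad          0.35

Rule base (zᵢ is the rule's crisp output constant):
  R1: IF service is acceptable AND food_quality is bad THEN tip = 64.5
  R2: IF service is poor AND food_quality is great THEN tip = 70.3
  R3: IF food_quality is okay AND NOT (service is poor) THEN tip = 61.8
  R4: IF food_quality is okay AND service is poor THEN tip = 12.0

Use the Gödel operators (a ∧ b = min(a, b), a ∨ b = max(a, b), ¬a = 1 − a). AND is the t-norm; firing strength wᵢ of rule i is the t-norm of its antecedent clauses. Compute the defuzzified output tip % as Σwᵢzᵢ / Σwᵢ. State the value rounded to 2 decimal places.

R1 (z=64.5): acceptable=0.91, bad=0.35; AND[min(a, b)] → w = 0.35
R2 (z=70.3): poor=0.59, great=0.58; AND[min(a, b)] → w = 0.58
R3 (z=61.8): okay=0.43, ¬poor=1−0.59=0.41; AND[min(a, b)] → w = 0.41
R4 (z=12.0): okay=0.43, poor=0.59; AND[min(a, b)] → w = 0.43
Weighted average = (0.35·64.5 + 0.58·70.3 + 0.41·61.8 + 0.43·12.0) / (0.35 + 0.58 + 0.41 + 0.43)
  = 93.8470 / 1.7700 = 53.02

53.02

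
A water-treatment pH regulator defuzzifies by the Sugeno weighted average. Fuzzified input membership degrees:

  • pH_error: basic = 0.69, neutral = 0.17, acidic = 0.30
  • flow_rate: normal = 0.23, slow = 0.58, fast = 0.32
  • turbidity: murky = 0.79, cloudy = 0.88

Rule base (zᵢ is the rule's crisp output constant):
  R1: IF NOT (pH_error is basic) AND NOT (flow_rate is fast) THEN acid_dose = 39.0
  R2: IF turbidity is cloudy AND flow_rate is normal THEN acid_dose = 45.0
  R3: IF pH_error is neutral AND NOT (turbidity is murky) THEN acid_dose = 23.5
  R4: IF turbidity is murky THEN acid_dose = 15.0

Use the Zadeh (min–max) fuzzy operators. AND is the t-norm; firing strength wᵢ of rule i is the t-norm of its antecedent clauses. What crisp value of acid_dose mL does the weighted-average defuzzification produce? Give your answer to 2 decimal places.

R1 (z=39.0): ¬basic=1−0.69=0.31, ¬fast=1−0.32=0.68; AND[min(a, b)] → w = 0.31
R2 (z=45.0): cloudy=0.88, normal=0.23; AND[min(a, b)] → w = 0.23
R3 (z=23.5): neutral=0.17, ¬murky=1−0.79=0.21; AND[min(a, b)] → w = 0.17
R4 (z=15.0): murky=0.79 → w = 0.79
Weighted average = (0.31·39.0 + 0.23·45.0 + 0.17·23.5 + 0.79·15.0) / (0.31 + 0.23 + 0.17 + 0.79)
  = 38.2850 / 1.5000 = 25.52

25.52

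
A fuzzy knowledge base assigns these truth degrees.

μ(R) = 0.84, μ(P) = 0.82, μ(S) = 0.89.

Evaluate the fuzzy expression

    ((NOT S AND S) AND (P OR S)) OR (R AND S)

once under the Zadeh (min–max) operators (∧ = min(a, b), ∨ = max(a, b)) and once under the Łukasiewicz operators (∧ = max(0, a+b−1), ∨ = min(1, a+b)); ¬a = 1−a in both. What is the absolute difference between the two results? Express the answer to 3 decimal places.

Under Zadeh (min–max):
  NOT S = 1 − 0.89 = 0.11
  NOT S AND S = min(a, b) on (0.11, 0.89) = 0.11
  P OR S = max(a, b) on (0.82, 0.89) = 0.89
  (NOT S AND S) AND (P OR S) = min(a, b) on (0.11, 0.89) = 0.11
  R AND S = min(a, b) on (0.84, 0.89) = 0.84
  ((NOT S AND S) AND (P OR S)) OR (R AND S) = max(a, b) on (0.11, 0.84) = 0.84
  → value = 0.8400
Under Łukasiewicz:
  NOT S = 1 − 0.89 = 0.11
  NOT S AND S = max(0, a+b−1) on (0.11, 0.89) = 0.00
  P OR S = min(1, a+b) on (0.82, 0.89) = 1.00
  (NOT S AND S) AND (P OR S) = max(0, a+b−1) on (0.00, 1.00) = 0.00
  R AND S = max(0, a+b−1) on (0.84, 0.89) = 0.73
  ((NOT S AND S) AND (P OR S)) OR (R AND S) = min(1, a+b) on (0.00, 0.73) = 0.73
  → value = 0.7300
|0.8400 − 0.7300| = 0.110

0.110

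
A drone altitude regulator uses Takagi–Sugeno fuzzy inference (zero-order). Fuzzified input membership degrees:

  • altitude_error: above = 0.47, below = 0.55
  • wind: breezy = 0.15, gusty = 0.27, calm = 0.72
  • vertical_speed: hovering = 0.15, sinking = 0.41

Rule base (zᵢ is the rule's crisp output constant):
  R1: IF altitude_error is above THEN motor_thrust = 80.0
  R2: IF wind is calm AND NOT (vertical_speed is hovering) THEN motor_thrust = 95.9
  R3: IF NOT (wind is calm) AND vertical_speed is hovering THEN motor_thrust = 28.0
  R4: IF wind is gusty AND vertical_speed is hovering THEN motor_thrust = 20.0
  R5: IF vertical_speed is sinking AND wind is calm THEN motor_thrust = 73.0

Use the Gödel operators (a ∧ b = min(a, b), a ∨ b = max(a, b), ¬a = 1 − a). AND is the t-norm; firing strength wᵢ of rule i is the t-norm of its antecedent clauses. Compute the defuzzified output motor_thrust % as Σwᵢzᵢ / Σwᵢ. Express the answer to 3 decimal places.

75.673

R1 (z=80.0): above=0.47 → w = 0.47
R2 (z=95.9): calm=0.72, ¬hovering=1−0.15=0.85; AND[min(a, b)] → w = 0.72
R3 (z=28.0): ¬calm=1−0.72=0.28, hovering=0.15; AND[min(a, b)] → w = 0.15
R4 (z=20.0): gusty=0.27, hovering=0.15; AND[min(a, b)] → w = 0.15
R5 (z=73.0): sinking=0.41, calm=0.72; AND[min(a, b)] → w = 0.41
Weighted average = (0.47·80.0 + 0.72·95.9 + 0.15·28.0 + 0.15·20.0 + 0.41·73.0) / (0.47 + 0.72 + 0.15 + 0.15 + 0.41)
  = 143.7780 / 1.9000 = 75.673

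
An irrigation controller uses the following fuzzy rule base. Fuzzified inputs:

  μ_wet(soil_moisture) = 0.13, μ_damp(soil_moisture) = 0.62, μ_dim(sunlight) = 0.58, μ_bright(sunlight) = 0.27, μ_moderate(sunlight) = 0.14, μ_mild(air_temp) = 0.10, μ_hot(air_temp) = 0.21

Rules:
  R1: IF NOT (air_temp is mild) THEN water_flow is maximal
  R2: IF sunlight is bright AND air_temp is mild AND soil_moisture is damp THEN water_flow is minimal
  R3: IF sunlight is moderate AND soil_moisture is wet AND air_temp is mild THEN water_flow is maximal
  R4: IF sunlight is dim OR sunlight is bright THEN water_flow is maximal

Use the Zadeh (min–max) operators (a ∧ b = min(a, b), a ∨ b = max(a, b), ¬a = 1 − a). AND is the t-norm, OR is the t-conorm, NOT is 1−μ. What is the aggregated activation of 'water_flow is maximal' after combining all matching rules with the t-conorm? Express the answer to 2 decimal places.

R1: ¬mild=1−0.10=0.90 → w = 0.90
R2: bright=0.27, mild=0.10, damp=0.62; AND[min(a, b)] → w = 0.10
R3: moderate=0.14, wet=0.13, mild=0.10; AND[min(a, b)] → w = 0.10
R4: dim=0.58, bright=0.27; OR[max(a, b)] → w = 0.58
Rules with consequent 'maximal': {R1, R3, R4} → strengths 0.90, 0.10, 0.58
Aggregate via t-conorm [max(a, b)]: 0.90

0.90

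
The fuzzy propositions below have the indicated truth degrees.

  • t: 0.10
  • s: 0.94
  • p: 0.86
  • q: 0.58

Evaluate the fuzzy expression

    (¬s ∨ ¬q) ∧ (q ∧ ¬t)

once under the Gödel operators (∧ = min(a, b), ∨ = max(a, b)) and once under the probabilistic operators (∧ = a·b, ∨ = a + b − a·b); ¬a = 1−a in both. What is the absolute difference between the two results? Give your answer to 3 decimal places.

0.183

Under Gödel:
  ¬s = 1 − 0.94 = 0.06
  ¬q = 1 − 0.58 = 0.42
  ¬s ∨ ¬q = max(a, b) on (0.06, 0.42) = 0.42
  ¬t = 1 − 0.10 = 0.90
  q ∧ ¬t = min(a, b) on (0.58, 0.90) = 0.58
  (¬s ∨ ¬q) ∧ (q ∧ ¬t) = min(a, b) on (0.42, 0.58) = 0.42
  → value = 0.4200
Under probabilistic:
  ¬s = 1 − 0.9400 = 0.0600
  ¬q = 1 − 0.5800 = 0.4200
  ¬s ∨ ¬q = a + b − a·b on (0.0600, 0.4200) = 0.4548
  ¬t = 1 − 0.1000 = 0.9000
  q ∧ ¬t = a·b on (0.5800, 0.9000) = 0.5220
  (¬s ∨ ¬q) ∧ (q ∧ ¬t) = a·b on (0.4548, 0.5220) = 0.2374
  → value = 0.2374
|0.4200 − 0.2374| = 0.183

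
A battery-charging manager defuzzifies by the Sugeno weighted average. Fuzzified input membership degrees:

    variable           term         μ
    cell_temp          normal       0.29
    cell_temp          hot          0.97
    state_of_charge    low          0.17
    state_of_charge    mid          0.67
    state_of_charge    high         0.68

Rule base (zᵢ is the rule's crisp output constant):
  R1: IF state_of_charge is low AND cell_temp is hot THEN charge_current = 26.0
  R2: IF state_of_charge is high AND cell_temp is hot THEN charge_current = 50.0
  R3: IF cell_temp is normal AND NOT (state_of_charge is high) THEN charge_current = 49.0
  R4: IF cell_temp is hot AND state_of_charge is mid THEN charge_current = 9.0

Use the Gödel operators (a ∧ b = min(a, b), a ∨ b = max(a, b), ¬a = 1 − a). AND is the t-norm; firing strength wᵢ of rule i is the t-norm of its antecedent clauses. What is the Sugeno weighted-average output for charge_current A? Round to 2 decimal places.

R1 (z=26.0): low=0.17, hot=0.97; AND[min(a, b)] → w = 0.17
R2 (z=50.0): high=0.68, hot=0.97; AND[min(a, b)] → w = 0.68
R3 (z=49.0): normal=0.29, ¬high=1−0.68=0.32; AND[min(a, b)] → w = 0.29
R4 (z=9.0): hot=0.97, mid=0.67; AND[min(a, b)] → w = 0.67
Weighted average = (0.17·26.0 + 0.68·50.0 + 0.29·49.0 + 0.67·9.0) / (0.17 + 0.68 + 0.29 + 0.67)
  = 58.6600 / 1.8100 = 32.41

32.41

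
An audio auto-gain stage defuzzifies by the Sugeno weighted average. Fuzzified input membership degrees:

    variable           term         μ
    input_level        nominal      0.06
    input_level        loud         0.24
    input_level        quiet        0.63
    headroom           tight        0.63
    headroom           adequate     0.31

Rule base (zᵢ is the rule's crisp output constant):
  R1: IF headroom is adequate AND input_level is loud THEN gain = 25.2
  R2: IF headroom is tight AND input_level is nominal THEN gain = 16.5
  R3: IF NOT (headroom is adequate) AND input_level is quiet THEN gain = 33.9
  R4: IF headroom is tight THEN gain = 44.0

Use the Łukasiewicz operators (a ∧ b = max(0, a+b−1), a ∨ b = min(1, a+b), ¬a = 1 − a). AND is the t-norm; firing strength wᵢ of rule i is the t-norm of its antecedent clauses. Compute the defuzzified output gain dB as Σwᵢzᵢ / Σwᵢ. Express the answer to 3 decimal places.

R1 (z=25.2): adequate=0.31, loud=0.24; AND[max(0, a+b−1)] → w = 0.00
R2 (z=16.5): tight=0.63, nominal=0.06; AND[max(0, a+b−1)] → w = 0.00
R3 (z=33.9): ¬adequate=1−0.31=0.69, quiet=0.63; AND[max(0, a+b−1)] → w = 0.32
R4 (z=44.0): tight=0.63 → w = 0.63
Weighted average = (0.00·25.2 + 0.00·16.5 + 0.32·33.9 + 0.63·44.0) / (0.00 + 0.00 + 0.32 + 0.63)
  = 38.5680 / 0.9500 = 40.598

40.598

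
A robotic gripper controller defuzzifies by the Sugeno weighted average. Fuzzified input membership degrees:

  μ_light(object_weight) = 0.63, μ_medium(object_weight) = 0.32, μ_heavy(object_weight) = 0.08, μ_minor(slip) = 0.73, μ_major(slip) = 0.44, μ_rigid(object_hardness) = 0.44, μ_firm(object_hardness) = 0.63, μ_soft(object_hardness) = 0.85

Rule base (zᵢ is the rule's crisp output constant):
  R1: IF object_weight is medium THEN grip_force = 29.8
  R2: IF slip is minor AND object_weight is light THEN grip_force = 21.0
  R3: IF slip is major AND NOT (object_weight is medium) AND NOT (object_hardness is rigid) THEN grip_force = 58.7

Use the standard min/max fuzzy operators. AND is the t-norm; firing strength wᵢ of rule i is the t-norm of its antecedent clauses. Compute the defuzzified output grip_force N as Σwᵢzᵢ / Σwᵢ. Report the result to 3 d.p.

R1 (z=29.8): medium=0.32 → w = 0.32
R2 (z=21.0): minor=0.73, light=0.63; AND[min(a, b)] → w = 0.63
R3 (z=58.7): major=0.44, ¬medium=1−0.32=0.68, ¬rigid=1−0.44=0.56; AND[min(a, b)] → w = 0.44
Weighted average = (0.32·29.8 + 0.63·21.0 + 0.44·58.7) / (0.32 + 0.63 + 0.44)
  = 48.5940 / 1.3900 = 34.960

34.960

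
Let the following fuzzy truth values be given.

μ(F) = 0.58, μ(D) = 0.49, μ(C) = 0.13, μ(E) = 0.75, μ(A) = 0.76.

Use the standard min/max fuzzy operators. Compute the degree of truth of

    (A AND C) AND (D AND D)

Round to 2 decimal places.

0.13

A AND C = min(a, b) on (0.76, 0.13) = 0.13
D AND D = min(a, b) on (0.49, 0.49) = 0.49
(A AND C) AND (D AND D) = min(a, b) on (0.13, 0.49) = 0.13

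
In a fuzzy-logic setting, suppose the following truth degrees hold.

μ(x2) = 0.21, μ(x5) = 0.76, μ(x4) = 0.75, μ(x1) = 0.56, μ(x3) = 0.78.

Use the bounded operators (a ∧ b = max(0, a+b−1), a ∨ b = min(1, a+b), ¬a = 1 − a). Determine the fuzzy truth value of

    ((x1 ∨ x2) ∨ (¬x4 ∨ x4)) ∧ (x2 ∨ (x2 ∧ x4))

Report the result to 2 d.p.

x1 ∨ x2 = min(1, a+b) on (0.56, 0.21) = 0.77
¬x4 = 1 − 0.75 = 0.25
¬x4 ∨ x4 = min(1, a+b) on (0.25, 0.75) = 1.00
(x1 ∨ x2) ∨ (¬x4 ∨ x4) = min(1, a+b) on (0.77, 1.00) = 1.00
x2 ∧ x4 = max(0, a+b−1) on (0.21, 0.75) = 0.00
x2 ∨ (x2 ∧ x4) = min(1, a+b) on (0.21, 0.00) = 0.21
((x1 ∨ x2) ∨ (¬x4 ∨ x4)) ∧ (x2 ∨ (x2 ∧ x4)) = max(0, a+b−1) on (1.00, 0.21) = 0.21

0.21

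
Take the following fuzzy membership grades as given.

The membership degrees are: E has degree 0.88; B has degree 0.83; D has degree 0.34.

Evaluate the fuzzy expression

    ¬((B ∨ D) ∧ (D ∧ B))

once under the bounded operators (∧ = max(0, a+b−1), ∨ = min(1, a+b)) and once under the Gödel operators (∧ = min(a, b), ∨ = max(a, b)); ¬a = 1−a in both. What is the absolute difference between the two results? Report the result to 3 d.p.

Under bounded:
  B ∨ D = min(1, a+b) on (0.83, 0.34) = 1.00
  D ∧ B = max(0, a+b−1) on (0.34, 0.83) = 0.17
  (B ∨ D) ∧ (D ∧ B) = max(0, a+b−1) on (1.00, 0.17) = 0.17
  ¬((B ∨ D) ∧ (D ∧ B)) = 1 − 0.17 = 0.83
  → value = 0.8300
Under Gödel:
  B ∨ D = max(a, b) on (0.83, 0.34) = 0.83
  D ∧ B = min(a, b) on (0.34, 0.83) = 0.34
  (B ∨ D) ∧ (D ∧ B) = min(a, b) on (0.83, 0.34) = 0.34
  ¬((B ∨ D) ∧ (D ∧ B)) = 1 − 0.34 = 0.66
  → value = 0.6600
|0.8300 − 0.6600| = 0.170

0.170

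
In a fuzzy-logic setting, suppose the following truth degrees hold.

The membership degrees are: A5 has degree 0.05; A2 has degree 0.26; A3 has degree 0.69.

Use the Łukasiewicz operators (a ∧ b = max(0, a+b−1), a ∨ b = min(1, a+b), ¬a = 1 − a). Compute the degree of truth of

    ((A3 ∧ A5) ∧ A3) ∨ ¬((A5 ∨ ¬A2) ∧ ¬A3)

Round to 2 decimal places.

0.90

A3 ∧ A5 = max(0, a+b−1) on (0.69, 0.05) = 0.00
(A3 ∧ A5) ∧ A3 = max(0, a+b−1) on (0.00, 0.69) = 0.00
¬A2 = 1 − 0.26 = 0.74
A5 ∨ ¬A2 = min(1, a+b) on (0.05, 0.74) = 0.79
¬A3 = 1 − 0.69 = 0.31
(A5 ∨ ¬A2) ∧ ¬A3 = max(0, a+b−1) on (0.79, 0.31) = 0.10
¬((A5 ∨ ¬A2) ∧ ¬A3) = 1 − 0.10 = 0.90
((A3 ∧ A5) ∧ A3) ∨ ¬((A5 ∨ ¬A2) ∧ ¬A3) = min(1, a+b) on (0.00, 0.90) = 0.90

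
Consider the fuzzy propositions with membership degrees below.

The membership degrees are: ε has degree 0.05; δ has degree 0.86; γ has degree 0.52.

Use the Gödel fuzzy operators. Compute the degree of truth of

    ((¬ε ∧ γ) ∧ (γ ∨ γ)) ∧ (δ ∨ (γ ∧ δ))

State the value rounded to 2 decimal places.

¬ε = 1 − 0.05 = 0.95
¬ε ∧ γ = min(a, b) on (0.95, 0.52) = 0.52
γ ∨ γ = max(a, b) on (0.52, 0.52) = 0.52
(¬ε ∧ γ) ∧ (γ ∨ γ) = min(a, b) on (0.52, 0.52) = 0.52
γ ∧ δ = min(a, b) on (0.52, 0.86) = 0.52
δ ∨ (γ ∧ δ) = max(a, b) on (0.86, 0.52) = 0.86
((¬ε ∧ γ) ∧ (γ ∨ γ)) ∧ (δ ∨ (γ ∧ δ)) = min(a, b) on (0.52, 0.86) = 0.52

0.52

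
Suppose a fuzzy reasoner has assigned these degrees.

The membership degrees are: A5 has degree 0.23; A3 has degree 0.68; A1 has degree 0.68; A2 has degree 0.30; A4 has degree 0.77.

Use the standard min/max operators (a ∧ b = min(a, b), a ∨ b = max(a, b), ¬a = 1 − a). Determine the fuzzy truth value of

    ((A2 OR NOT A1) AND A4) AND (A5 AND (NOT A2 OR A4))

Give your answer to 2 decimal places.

NOT A1 = 1 − 0.68 = 0.32
A2 OR NOT A1 = max(a, b) on (0.30, 0.32) = 0.32
(A2 OR NOT A1) AND A4 = min(a, b) on (0.32, 0.77) = 0.32
NOT A2 = 1 − 0.30 = 0.70
NOT A2 OR A4 = max(a, b) on (0.70, 0.77) = 0.77
A5 AND (NOT A2 OR A4) = min(a, b) on (0.23, 0.77) = 0.23
((A2 OR NOT A1) AND A4) AND (A5 AND (NOT A2 OR A4)) = min(a, b) on (0.32, 0.23) = 0.23

0.23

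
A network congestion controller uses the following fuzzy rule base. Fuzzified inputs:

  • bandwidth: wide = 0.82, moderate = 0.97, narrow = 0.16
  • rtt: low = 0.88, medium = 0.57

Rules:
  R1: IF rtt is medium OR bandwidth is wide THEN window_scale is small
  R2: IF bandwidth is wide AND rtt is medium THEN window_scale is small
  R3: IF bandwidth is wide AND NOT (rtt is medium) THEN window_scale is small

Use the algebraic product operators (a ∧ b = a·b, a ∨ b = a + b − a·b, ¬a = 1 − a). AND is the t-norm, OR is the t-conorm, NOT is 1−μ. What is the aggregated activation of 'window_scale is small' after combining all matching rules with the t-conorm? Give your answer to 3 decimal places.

R1: medium=0.57, wide=0.82; OR[a + b − a·b] → w = 0.9226
R2: wide=0.82, medium=0.57; AND[a·b] → w = 0.4674
R3: wide=0.82, ¬medium=1−0.57=0.43; AND[a·b] → w = 0.3526
Rules with consequent 'small': {R1, R2, R3} → strengths 0.9226, 0.4674, 0.3526
Aggregate via t-conorm [a + b − a·b]: 0.9733

0.973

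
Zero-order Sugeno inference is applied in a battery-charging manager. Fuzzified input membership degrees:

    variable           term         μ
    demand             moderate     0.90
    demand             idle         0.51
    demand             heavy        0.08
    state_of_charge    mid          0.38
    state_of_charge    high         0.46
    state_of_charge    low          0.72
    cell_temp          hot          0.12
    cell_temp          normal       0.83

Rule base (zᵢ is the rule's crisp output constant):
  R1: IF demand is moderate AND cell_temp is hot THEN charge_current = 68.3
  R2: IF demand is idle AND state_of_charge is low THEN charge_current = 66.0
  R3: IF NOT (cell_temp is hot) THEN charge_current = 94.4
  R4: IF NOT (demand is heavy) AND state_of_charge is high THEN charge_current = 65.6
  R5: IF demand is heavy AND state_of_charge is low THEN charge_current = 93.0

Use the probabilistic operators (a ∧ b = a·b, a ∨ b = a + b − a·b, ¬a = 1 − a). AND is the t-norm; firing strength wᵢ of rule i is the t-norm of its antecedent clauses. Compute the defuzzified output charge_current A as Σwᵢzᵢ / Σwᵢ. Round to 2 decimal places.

R1 (z=68.3): moderate=0.90, hot=0.12; AND[a·b] → w = 0.1080
R2 (z=66.0): idle=0.51, low=0.72; AND[a·b] → w = 0.3672
R3 (z=94.4): ¬hot=1−0.12=0.88 → w = 0.8800
R4 (z=65.6): ¬heavy=1−0.08=0.92, high=0.46; AND[a·b] → w = 0.4232
R5 (z=93.0): heavy=0.08, low=0.72; AND[a·b] → w = 0.0576
Weighted average = (0.1080·68.3 + 0.3672·66.0 + 0.8800·94.4 + 0.4232·65.6 + 0.0576·93.0) / (0.1080 + 0.3672 + 0.8800 + 0.4232 + 0.0576)
  = 147.8023 / 1.8360 = 80.50

80.50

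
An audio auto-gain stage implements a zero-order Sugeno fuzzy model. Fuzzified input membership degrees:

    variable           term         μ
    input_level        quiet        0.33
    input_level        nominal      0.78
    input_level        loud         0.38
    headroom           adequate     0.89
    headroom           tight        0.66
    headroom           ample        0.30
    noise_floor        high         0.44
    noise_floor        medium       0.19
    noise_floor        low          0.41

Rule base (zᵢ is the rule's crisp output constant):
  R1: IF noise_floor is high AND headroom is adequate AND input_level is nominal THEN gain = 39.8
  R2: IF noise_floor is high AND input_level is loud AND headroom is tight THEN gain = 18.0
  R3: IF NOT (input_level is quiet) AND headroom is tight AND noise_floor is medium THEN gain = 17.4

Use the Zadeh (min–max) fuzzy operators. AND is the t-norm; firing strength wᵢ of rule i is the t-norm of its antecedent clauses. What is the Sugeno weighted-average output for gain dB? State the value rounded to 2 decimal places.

27.38

R1 (z=39.8): high=0.44, adequate=0.89, nominal=0.78; AND[min(a, b)] → w = 0.44
R2 (z=18.0): high=0.44, loud=0.38, tight=0.66; AND[min(a, b)] → w = 0.38
R3 (z=17.4): ¬quiet=1−0.33=0.67, tight=0.66, medium=0.19; AND[min(a, b)] → w = 0.19
Weighted average = (0.44·39.8 + 0.38·18.0 + 0.19·17.4) / (0.44 + 0.38 + 0.19)
  = 27.6580 / 1.0100 = 27.38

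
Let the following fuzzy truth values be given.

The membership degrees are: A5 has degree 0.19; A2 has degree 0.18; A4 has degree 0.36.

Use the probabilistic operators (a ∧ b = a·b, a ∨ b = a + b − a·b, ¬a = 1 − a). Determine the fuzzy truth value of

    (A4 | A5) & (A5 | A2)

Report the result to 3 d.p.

A4 | A5 = a + b − a·b on (0.3600, 0.1900) = 0.4816
A5 | A2 = a + b − a·b on (0.1900, 0.1800) = 0.3358
(A4 | A5) & (A5 | A2) = a·b on (0.4816, 0.3358) = 0.1617

0.162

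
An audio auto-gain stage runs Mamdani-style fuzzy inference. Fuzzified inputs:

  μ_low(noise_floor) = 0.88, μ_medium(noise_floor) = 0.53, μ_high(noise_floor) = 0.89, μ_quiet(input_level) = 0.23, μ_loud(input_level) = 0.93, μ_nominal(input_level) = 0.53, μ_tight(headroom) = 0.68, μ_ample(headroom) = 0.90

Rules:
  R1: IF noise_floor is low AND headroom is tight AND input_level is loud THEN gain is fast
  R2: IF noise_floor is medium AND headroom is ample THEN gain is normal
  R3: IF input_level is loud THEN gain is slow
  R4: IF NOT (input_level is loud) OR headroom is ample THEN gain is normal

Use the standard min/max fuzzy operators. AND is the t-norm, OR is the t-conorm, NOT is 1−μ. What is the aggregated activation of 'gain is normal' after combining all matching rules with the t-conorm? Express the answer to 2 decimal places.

R1: low=0.88, tight=0.68, loud=0.93; AND[min(a, b)] → w = 0.68
R2: medium=0.53, ample=0.90; AND[min(a, b)] → w = 0.53
R3: loud=0.93 → w = 0.93
R4: ¬loud=1−0.93=0.07, ample=0.90; OR[max(a, b)] → w = 0.90
Rules with consequent 'normal': {R2, R4} → strengths 0.53, 0.90
Aggregate via t-conorm [max(a, b)]: 0.90

0.90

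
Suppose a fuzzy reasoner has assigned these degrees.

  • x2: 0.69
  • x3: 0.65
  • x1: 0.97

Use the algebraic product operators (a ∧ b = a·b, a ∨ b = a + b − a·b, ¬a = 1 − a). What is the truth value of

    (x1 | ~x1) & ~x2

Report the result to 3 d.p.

0.301

~x1 = 1 − 0.9700 = 0.0300
x1 | ~x1 = a + b − a·b on (0.9700, 0.0300) = 0.9709
~x2 = 1 − 0.6900 = 0.3100
(x1 | ~x1) & ~x2 = a·b on (0.9709, 0.3100) = 0.3010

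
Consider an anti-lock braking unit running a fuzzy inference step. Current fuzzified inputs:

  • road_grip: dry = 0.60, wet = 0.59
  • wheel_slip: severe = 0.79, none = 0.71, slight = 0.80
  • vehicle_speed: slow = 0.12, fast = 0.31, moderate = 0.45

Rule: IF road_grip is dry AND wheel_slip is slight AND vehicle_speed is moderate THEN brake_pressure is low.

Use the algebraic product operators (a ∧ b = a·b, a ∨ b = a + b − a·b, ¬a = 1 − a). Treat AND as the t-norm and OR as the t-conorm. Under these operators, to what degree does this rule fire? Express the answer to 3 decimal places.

0.216

firing strength: dry=0.60, slight=0.80, moderate=0.45; AND[a·b] → w = 0.2160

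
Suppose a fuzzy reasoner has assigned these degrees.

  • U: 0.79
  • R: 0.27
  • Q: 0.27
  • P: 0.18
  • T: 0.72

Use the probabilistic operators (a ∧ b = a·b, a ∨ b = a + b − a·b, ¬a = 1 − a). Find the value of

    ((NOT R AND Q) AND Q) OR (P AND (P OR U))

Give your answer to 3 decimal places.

NOT R = 1 − 0.2700 = 0.7300
NOT R AND Q = a·b on (0.7300, 0.2700) = 0.1971
(NOT R AND Q) AND Q = a·b on (0.1971, 0.2700) = 0.0532
P OR U = a + b − a·b on (0.1800, 0.7900) = 0.8278
P AND (P OR U) = a·b on (0.1800, 0.8278) = 0.1490
((NOT R AND Q) AND Q) OR (P AND (P OR U)) = a + b − a·b on (0.0532, 0.1490) = 0.1943

0.194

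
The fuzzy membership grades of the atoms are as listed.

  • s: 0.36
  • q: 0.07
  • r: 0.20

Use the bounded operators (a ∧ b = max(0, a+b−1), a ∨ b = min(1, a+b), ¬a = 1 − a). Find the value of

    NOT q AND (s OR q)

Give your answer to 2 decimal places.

0.36

NOT q = 1 − 0.07 = 0.93
s OR q = min(1, a+b) on (0.36, 0.07) = 0.43
NOT q AND (s OR q) = max(0, a+b−1) on (0.93, 0.43) = 0.36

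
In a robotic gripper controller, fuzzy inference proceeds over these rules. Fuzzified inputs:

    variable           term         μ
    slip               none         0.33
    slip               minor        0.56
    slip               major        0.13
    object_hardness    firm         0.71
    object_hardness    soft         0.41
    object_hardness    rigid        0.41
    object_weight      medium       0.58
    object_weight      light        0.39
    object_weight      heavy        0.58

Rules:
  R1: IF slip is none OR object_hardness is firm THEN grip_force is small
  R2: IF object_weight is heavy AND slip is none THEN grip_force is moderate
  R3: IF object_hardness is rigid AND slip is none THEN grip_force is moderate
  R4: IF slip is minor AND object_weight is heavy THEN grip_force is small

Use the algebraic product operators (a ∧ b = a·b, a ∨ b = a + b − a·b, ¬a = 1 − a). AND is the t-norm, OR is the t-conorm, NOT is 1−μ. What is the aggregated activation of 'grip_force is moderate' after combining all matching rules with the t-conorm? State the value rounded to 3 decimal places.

R1: none=0.33, firm=0.71; OR[a + b − a·b] → w = 0.8057
R2: heavy=0.58, none=0.33; AND[a·b] → w = 0.1914
R3: rigid=0.41, none=0.33; AND[a·b] → w = 0.1353
R4: minor=0.56, heavy=0.58; AND[a·b] → w = 0.3248
Rules with consequent 'moderate': {R2, R3} → strengths 0.1914, 0.1353
Aggregate via t-conorm [a + b − a·b]: 0.3008

0.301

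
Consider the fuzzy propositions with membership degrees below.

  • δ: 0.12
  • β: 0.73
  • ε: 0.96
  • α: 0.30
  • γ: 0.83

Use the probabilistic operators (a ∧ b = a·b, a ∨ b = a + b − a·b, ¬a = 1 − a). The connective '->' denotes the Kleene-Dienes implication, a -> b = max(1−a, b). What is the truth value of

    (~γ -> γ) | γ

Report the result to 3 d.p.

~γ = 1 − 0.8300 = 0.1700
~γ -> γ  [Kleene-Dienes: max(1−a, b)] with a=0.1700, b=0.8300 → 0.8300
(~γ -> γ) | γ = a + b − a·b on (0.8300, 0.8300) = 0.9711

0.971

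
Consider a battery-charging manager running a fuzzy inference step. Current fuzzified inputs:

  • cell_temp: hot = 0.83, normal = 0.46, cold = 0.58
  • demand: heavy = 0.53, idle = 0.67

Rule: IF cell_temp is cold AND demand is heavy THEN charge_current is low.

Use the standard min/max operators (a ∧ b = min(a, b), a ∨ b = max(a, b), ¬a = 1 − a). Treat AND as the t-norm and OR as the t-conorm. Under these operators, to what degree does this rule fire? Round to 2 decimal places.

0.53

firing strength: cold=0.58, heavy=0.53; AND[min(a, b)] → w = 0.53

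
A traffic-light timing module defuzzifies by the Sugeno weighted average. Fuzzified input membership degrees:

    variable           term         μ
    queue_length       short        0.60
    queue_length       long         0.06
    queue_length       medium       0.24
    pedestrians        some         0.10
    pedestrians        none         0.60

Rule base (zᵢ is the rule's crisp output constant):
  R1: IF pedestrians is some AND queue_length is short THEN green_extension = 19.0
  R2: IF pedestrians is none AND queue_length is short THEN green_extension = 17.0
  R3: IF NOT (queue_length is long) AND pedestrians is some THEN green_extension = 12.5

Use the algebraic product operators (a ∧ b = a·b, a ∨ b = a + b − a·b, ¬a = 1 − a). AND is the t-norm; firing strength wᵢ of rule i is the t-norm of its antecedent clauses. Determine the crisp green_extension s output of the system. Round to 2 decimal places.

16.41

R1 (z=19.0): some=0.10, short=0.60; AND[a·b] → w = 0.0600
R2 (z=17.0): none=0.60, short=0.60; AND[a·b] → w = 0.3600
R3 (z=12.5): ¬long=1−0.06=0.94, some=0.10; AND[a·b] → w = 0.0940
Weighted average = (0.0600·19.0 + 0.3600·17.0 + 0.0940·12.5) / (0.0600 + 0.3600 + 0.0940)
  = 8.4350 / 0.5140 = 16.41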